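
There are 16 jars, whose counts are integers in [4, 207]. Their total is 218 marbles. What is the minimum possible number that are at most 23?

Let j be the number exceeding 23. Then the total is ≥ 24·j + 4·(16 − j) = 64 + 20j.
So 20j ≤ 154 and j ≤ 7; hence at least 16 − 7 = 9 are ≤ 23.
Exactly 9 works: 9 values at 4 and 7 at 24 total 204; raise one of the low values by 14 (still ≤ 23) to hit 218.

9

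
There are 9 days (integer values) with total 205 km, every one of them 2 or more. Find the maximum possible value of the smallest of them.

22

The 9 values sum to 205, so their minimum is at most ⌊205/9⌋ = 22.
Equality holds with 2 values of 22 and 7 values of 23.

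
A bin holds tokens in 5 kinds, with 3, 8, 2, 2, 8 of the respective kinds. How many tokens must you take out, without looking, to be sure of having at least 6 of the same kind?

18

In the worst case you take as many as possible of each kind without reaching 6: 3 + 5 + 2 + 2 + 5 = 17.
The next one must give 6 of some kind, so 17 + 1 = 18.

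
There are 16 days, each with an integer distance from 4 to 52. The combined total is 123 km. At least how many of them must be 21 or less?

If only k of them are at most 21, the other 16 − k are at least 22, so the total is at least (16 − k)·22 + k·4.
This is ≤ 123, so (16 − k)·22 + 4k ≤ 123, which gives k ≥ 13.
Exactly 13 works: 13 values at 4 and 3 at 22 total 118; raise one of the low values by 5 (still ≤ 21) to hit 123.

13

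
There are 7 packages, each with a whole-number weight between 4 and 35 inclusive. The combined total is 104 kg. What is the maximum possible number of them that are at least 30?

2

If k of the values are ≥ 30, the total is ≥ 30k + 4(7 − k).
Setting 30k + 4(7 − k) ≤ 104 gives 26k ≤ 76, so k ≤ 2.
k = 2 is achieved by 2 values at 30 and 5 at 4, total 80; add 24 to one value (staying below 30) to reach 104.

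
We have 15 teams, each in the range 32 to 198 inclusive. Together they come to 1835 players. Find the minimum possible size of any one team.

32

To make one team as small as possible, make the other 14 as large as possible.
The other 14 can take up 14 × 198 = 2772 ≥ 1835 − 32, so one team can sit at its floor of 32.
Achievable: one at 32 and the other 14 totalling 1803, which fits since 14 × 32 ≤ 1803 ≤ 14 × 198.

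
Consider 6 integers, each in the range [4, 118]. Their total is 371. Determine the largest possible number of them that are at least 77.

If k of the values are ≥ 77, the total is ≥ 77k + 4(6 − k).
Setting 77k + 4(6 − k) ≤ 371 gives 73k ≤ 347, so k ≤ 4.
k = 4 is achieved by 4 values at 77 and 2 at 4, total 316; add 55 to one value (staying below 77) to reach 371.

4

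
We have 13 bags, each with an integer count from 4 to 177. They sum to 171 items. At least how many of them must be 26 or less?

Let j be the number exceeding 26. Then the total is ≥ 27·j + 4·(13 − j) = 52 + 23j.
So 23j ≤ 119 and j ≤ 5; hence at least 13 − 5 = 8 are ≤ 26.
Exactly 8 works: 8 values at 4 and 5 at 27 total 167; raise one of the low values by 4 (still ≤ 26) to hit 171.

8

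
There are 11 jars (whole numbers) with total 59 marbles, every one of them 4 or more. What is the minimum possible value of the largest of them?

6

Some value must be at least ⌈59/11⌉ = 6, since 11 × 5 = 55 < 59.
Equality holds with 4 values of 6 and 7 values of 5.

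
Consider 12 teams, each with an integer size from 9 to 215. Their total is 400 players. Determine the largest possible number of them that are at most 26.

Suppose k of them are at most 26. Those contribute at most 26 each and the rest at most 215 each.
So the total is at most 26k + 215(12 − k) = 2580 − 189k. This must still be ≥ 400, so k ≤ 11.
k = 11 is achieved by 11 values at 26 and 1 at 215, total 501; lower one of the 215's by 101 (still > 26) to reach 400.

11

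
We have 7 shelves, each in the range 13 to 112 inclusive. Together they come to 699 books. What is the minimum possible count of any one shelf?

To make one shelf as small as possible, make the other 6 as large as possible.
The other 6 contribute at most 6 × 112 = 672, leaving at least 699 − 672 = 27.
Since 27 ≥ 13, this is achievable: one at 27 and 6 at 112.

27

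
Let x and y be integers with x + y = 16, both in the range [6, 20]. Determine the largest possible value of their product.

With x + y fixed, xy peaks when the two are closest together.
Taking x = 8 and y = 8 (both in [6, 20]) gives xy = 64.

64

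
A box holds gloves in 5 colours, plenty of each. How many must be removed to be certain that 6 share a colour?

In the worst case you draw 5 of each of the 5 colours: 5 × 5 = 25.
One more forces 6 of some colour, so 25 + 1 = 26.

26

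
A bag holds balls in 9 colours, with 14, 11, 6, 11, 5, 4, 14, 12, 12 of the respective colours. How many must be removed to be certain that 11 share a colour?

In the worst case you take as many as possible of each colour without reaching 11: 10 + 10 + 6 + 10 + 5 + 4 + 10 + 10 + 10 = 75.
The next one must give 11 of some colour, so 75 + 1 = 76.

76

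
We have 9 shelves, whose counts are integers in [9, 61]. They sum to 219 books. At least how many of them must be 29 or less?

If only k of them are at most 29, the other 9 − k are at least 30, so the total is at least (9 − k)·30 + k·9.
This is ≤ 219, so (9 − k)·30 + 9k ≤ 219, which gives k ≥ 3.
Exactly 3 works: 3 values at 9 and 6 at 30 total 207; raise one of the low values by 12 (still ≤ 29) to hit 219.

3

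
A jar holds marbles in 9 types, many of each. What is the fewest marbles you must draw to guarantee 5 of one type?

You could draw 4 of every type without reaching 5 of any — 36 in all.
One more forces 5 of some type, so 36 + 1 = 37.

37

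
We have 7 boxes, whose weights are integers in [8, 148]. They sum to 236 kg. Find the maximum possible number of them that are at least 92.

Suppose k of them are at least 92. Those contribute at least 92 each and the other 7 − k at least 8 each.
So the total is at least 92k + 8(7 − k) = 56 + 84k. This must be ≤ 236, giving k ≤ 2.
k = 2 is achieved by 2 values at 92 and 5 at 8, total 224; add 12 to one value (staying below 92) to reach 236.

2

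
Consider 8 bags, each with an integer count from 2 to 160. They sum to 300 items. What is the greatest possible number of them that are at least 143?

Suppose k of them are at least 143. Those contribute at least 143 each and the other 8 − k at least 2 each.
So the total is at least 143k + 2(8 − k) = 16 + 141k. This must be ≤ 300, giving k ≤ 2.
k = 2 is achieved by 2 values at 143 and 6 at 2, total 298; add 2 to one value (staying below 143) to reach 300.

2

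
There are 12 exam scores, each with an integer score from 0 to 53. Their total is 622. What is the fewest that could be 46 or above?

If only k of them are at least 46, the other 12 − k are at most 45, so the total is at most k·53 + (12 − k)·45.
This must reach 622, so k·53 + (12 − k)·45 ≥ 622, giving k ≥ 11.
Exactly 11 works: 11 values at 53 and 1 at 45 total 628; lower one of the high values by 6 (still ≥ 46) to hit 622.

11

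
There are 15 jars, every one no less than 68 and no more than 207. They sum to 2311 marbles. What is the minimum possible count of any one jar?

68

Minimizing one value means maximizing the remaining 14.
The other 14 can take up 14 × 207 = 2898 ≥ 2311 − 68, so one jar can sit at its floor of 68.
Achievable: one at 68 and the other 14 totalling 2243, which fits since 14 × 68 ≤ 2243 ≤ 14 × 207.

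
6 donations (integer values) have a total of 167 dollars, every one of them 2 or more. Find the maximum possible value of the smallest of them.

27

The average is 167/6 < 28, so some value is ≤ 27.
Taking 1 copy of 27 and 5 copies of 28 gives exactly 167, so 27 is attained.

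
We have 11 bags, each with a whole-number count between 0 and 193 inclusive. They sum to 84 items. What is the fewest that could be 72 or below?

10

Let j be the number exceeding 72. Then the total is ≥ 73·j + 0·(11 − j) = 0 + 73j.
So 73j ≤ 84 and j ≤ 1; hence at least 11 − 1 = 10 are ≤ 72.
Exactly 10 works: 10 values at 0 and 1 at 73 total 73; raise one of the low values by 11 (still ≤ 72) to hit 84.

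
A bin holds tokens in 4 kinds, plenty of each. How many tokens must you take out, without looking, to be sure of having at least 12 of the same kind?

You could draw 11 of every kind without reaching 12 of any — 44 in all.
One more forces 12 of some kind, so 44 + 1 = 45.

45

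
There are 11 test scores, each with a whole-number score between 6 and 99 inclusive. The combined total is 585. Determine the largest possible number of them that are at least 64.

With k values at 64 or above and the rest at least 6, the sum is at least 66 + 58k.
Since the sum is 585, we need 58k ≤ 519, i.e. k ≤ 8.
k = 8 is achieved by 8 values at 64 and 3 at 6, total 530; add 55 to one value (staying below 64) to reach 585.

8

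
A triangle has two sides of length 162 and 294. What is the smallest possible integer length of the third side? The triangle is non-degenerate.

The third side must exceed |162 − 294| = 132.
The smallest integer above 132 is 133.

133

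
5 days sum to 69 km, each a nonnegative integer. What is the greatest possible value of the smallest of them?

13

The average is 69/5 < 14, so some value is ≤ 13.
Achievable: 1 of them at 13 and 4 at 14 total 69.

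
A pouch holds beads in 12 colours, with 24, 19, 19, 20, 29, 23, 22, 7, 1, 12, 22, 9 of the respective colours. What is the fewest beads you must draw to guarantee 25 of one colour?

In the worst case you take as many as possible of each colour without reaching 25: 24 + 19 + 19 + 20 + 24 + 23 + 22 + 7 + 1 + 12 + 22 + 9 = 202.
The next one must give 25 of some colour, so 202 + 1 = 203.

203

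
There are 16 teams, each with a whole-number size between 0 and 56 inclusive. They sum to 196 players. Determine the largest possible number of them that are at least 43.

4

Suppose k of them are at least 43. Those contribute at least 43 each and the other 16 − k at least 0 each.
So the total is at least 43k + 0(16 − k) = 0 + 43k. This must be ≤ 196, giving k ≤ 4.
k = 4 is achieved by 4 values at 43 and 12 at 0, total 172; add 24 to one value (staying below 43) to reach 196.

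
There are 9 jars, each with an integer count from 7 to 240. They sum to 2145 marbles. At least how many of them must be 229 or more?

Suppose at most 9 − j of them reach 229; then j values are ≤ 228 and the rest ≤ 240.
The total is then ≤ 228·j + 240·(9 − j) = 2160 − 12j. For this to be ≥ 2145 we need j ≤ 1, so at least 9 − 1 = 8 must reach 229.
Exactly 8 works: 8 values at 240 and 1 at 228 total 2148; lower one of the high values by 3 (still ≥ 229) to hit 2145.

8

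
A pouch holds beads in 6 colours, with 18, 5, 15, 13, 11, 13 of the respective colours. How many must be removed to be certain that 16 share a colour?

In the worst case you take as many as possible of each colour without reaching 16: 15 + 5 + 15 + 13 + 11 + 13 = 72.
The next one must give 16 of some colour, so 72 + 1 = 73.

73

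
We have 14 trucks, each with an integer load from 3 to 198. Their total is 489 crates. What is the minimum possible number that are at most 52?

6

Each value above 52 is at least 53, contributing at least 53 − 3 = 50 above the floor 3.
The sum exceeds the floor total 42 by 447, so at most ⌊447/50⌋ = 8 exceed 52, and at least 6 are ≤ 52.
Exactly 6 works: 6 values at 3 and 8 at 53 total 442; raise one of the low values by 47 (still ≤ 52) to hit 489.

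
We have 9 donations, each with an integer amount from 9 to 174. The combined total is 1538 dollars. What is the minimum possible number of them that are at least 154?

8

Suppose at most 9 − j of them reach 154; then j values are ≤ 153 and the rest ≤ 174.
The total is then ≤ 153·j + 174·(9 − j) = 1566 − 21j. For this to be ≥ 1538 we need j ≤ 1, so at least 9 − 1 = 8 must reach 154.
Exactly 8 works: 8 values at 174 and 1 at 153 total 1545; lower one of the high values by 7 (still ≥ 154) to hit 1538.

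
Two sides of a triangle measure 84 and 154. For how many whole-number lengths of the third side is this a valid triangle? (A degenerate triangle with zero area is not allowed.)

167

The triangle inequality gives |84 − 154| < c < 84 + 154, i.e. 70 < c < 238.
So c can be any integer from 71 to 237: 167 values.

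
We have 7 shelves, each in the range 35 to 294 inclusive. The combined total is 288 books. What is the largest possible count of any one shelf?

Maximizing one value means minimizing the remaining 6.
The other 6 contribute at least 6 × 35 = 210, leaving at most 288 − 210 = 78.
Since 78 ≤ 294, this is achievable: one at 78 and 6 at 35.

78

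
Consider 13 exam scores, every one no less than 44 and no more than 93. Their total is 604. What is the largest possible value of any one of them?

76

Maximizing one value means minimizing the remaining 12.
The other 12 contribute at least 12 × 44 = 528, leaving at most 604 − 528 = 76.
Since 76 ≤ 93, this is achievable: one at 76 and 12 at 44.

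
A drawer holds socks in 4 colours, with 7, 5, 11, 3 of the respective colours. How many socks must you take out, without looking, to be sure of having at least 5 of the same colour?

16

In the worst case you take as many as possible of each colour without reaching 5: 4 + 4 + 4 + 3 = 15.
The next one must give 5 of some colour, so 15 + 1 = 16.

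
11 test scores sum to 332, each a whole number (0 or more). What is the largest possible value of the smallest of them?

30

The average is 332/11 < 31, so some value is ≤ 30.
Achievable: 9 of them at 30 and 2 at 31 total 332.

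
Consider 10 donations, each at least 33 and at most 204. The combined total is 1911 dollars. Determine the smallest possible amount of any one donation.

75

To make one donation as small as possible, make the other 9 as large as possible.
The other 9 contribute at most 9 × 204 = 1836, leaving at least 1911 − 1836 = 75.
Since 75 ≥ 33, this is achievable: one at 75 and 9 at 204.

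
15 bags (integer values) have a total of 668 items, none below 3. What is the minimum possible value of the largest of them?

45

Some value must be at least ⌈668/15⌉ = 45, since 15 × 44 = 660 < 668.
Equality holds with 8 values of 45 and 7 values of 44.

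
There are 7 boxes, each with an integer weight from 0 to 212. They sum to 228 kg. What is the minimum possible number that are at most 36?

1

Let j be the number exceeding 36. Then the total is ≥ 37·j + 0·(7 − j) = 0 + 37j.
So 37j ≤ 228 and j ≤ 6; hence at least 7 − 6 = 1 are ≤ 36.
Exactly 1 works: 1 value at 0 and 6 at 37 total 222; raise one of the low values by 6 (still ≤ 36) to hit 228.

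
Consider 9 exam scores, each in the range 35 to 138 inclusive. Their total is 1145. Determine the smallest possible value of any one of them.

To make one score as small as possible, make the other 8 as large as possible.
The other 8 contribute at most 8 × 138 = 1104, leaving at least 1145 − 1104 = 41.
Since 41 ≥ 35, this is achievable: one at 41 and 8 at 138.

41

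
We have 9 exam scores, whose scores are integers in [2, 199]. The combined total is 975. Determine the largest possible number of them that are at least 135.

7

If k of the values are ≥ 135, the total is ≥ 135k + 2(9 − k).
Setting 135k + 2(9 − k) ≤ 975 gives 133k ≤ 957, so k ≤ 7.
k = 7 is achieved by 7 values at 135 and 2 at 2, total 949; add 26 to one value (staying below 135) to reach 975.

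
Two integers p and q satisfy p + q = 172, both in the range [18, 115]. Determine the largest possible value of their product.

pq = p(172 − p) is maximized when p is as near 172/2 as the bounds allow.
Taking p = 86 and q = 86 (both in [18, 115]) gives pq = 7396.

7396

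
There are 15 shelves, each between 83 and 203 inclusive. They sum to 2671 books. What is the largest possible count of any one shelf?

Maximizing one value means minimizing the remaining 14.
The other 14 contribute at least 14 × 83 = 1162, leaving at most 2671 − 1162 = 1509.
But each shelf is capped at 203, so the maximum is 203.
Achievable: one at 203 and the other 14 totalling 2468, which fits since 14 × 83 ≤ 2468 ≤ 14 × 203.

203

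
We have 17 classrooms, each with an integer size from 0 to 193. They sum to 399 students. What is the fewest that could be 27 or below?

Let j be the number exceeding 27. Then the total is ≥ 28·j + 0·(17 − j) = 0 + 28j.
So 28j ≤ 399 and j ≤ 14; hence at least 17 − 14 = 3 are ≤ 27.
Exactly 3 works: 3 values at 0 and 14 at 28 total 392; raise one of the low values by 7 (still ≤ 27) to hit 399.

3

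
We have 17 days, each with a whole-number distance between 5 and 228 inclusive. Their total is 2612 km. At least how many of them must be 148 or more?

2

Suppose at most 17 − j of them reach 148; then j values are ≤ 147 and the rest ≤ 228.
The total is then ≤ 147·j + 228·(17 − j) = 3876 − 81j. For this to be ≥ 2612 we need j ≤ 15, so at least 17 − 15 = 2 must reach 148.
Exactly 2 works: 2 values at 228 and 15 at 147 total 2661; lower one of the high values by 49 (still ≥ 148) to hit 2612.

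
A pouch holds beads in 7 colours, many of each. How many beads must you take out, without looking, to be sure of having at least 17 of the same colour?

113

In the worst case you draw 16 of each of the 7 colours: 7 × 16 = 112.
One more forces 17 of some colour, so 112 + 1 = 113.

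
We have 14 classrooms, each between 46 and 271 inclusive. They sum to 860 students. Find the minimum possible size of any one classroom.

46

Minimizing one value means maximizing the remaining 13.
The other 13 can take up 13 × 271 = 3523 ≥ 860 − 46, so one classroom can sit at its floor of 46.
Achievable: one at 46 and the other 13 totalling 814, which fits since 13 × 46 ≤ 814 ≤ 13 × 271.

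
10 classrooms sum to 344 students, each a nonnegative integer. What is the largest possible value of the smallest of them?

34

If every one of the 10 were at least 35, the total would be at least 10 × 35 = 350 > 344.
Achievable: 6 of them at 34 and 4 at 35 total 344.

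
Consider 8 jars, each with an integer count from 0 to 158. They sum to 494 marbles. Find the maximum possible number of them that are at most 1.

4

Each value at 1 or below falls at least 158 − 1 = 157 short of the ceiling 158.
The ceiling total is 8 × 158 = 1264, and we need 494, so at most ⌊(1264 − 494)/157⌋ = 4 can be that low.
k = 4 is achieved by 4 values at 1 and 4 at 158, total 636; lower one of the 158's by 142 (still > 1) to reach 494.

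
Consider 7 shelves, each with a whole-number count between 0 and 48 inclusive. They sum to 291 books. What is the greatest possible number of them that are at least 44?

6

With k values at 44 or above and the rest at least 0, the sum is at least 0 + 44k.
Since the sum is 291, we need 44k ≤ 291, i.e. k ≤ 6.
k = 6 is achieved by 6 values at 44 and 1 at 0, total 264; add 27 to one value (staying below 44) to reach 291.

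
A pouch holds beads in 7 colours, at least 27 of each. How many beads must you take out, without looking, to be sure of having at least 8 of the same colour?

In the worst case you draw 7 of each of the 7 colours: 7 × 7 = 49.
One more forces 8 of some colour, so 49 + 1 = 50.

50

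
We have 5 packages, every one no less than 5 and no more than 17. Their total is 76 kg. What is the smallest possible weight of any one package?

8

Minimizing one value means maximizing the remaining 4.
The other 4 contribute at most 4 × 17 = 68, leaving at least 76 − 68 = 8.
Since 8 ≥ 5, this is achievable: one at 8 and 4 at 17.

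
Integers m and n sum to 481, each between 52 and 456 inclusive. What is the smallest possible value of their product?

For a fixed sum, mn is smallest when m and n are as far apart as possible.
The extreme feasible split is m = 52, n = 429, giving mn = 22308.

22308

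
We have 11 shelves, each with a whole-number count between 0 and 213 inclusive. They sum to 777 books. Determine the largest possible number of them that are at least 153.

5

Suppose k of them are at least 153. Those contribute at least 153 each and the other 11 − k at least 0 each.
So the total is at least 153k + 0(11 − k) = 0 + 153k. This must be ≤ 777, giving k ≤ 5.
k = 5 is achieved by 5 values at 153 and 6 at 0, total 765; add 12 to one value (staying below 153) to reach 777.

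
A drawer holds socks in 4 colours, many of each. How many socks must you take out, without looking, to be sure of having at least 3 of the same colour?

In the worst case you draw 2 of each of the 4 colours: 4 × 2 = 8.
One more forces 3 of some colour, so 8 + 1 = 9.

9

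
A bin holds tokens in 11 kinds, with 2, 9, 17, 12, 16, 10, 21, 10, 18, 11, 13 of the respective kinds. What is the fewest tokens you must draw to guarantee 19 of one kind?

In the worst case you take as many as possible of each kind without reaching 19: 2 + 9 + 17 + 12 + 16 + 10 + 18 + 10 + 18 + 11 + 13 = 136.
The next one must give 19 of some kind, so 136 + 1 = 137.

137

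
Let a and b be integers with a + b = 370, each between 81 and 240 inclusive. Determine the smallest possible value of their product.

31200

ab = a(370 − a) is concave in a, so over [130, 240] it is minimized at an endpoint.
The extreme feasible split is a = 130, b = 240, giving ab = 31200.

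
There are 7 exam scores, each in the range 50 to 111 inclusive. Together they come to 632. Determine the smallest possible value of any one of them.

Minimizing one value means maximizing the remaining 6.
The other 6 can take up 6 × 111 = 666 ≥ 632 − 50, so one score can sit at its floor of 50.
Achievable: one at 50 and the other 6 totalling 582, which fits since 6 × 50 ≤ 582 ≤ 6 × 111.

50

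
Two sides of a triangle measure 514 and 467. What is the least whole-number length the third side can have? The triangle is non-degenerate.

48

The third side must exceed |514 − 467| = 47.
The smallest integer above 47 is 48.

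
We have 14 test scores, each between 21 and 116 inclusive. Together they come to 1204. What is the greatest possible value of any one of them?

To make one score as large as possible, make the other 13 as small as possible.
The other 13 contribute at least 13 × 21 = 273, leaving at most 1204 − 273 = 931.
But each score is capped at 116, so the maximum is 116.
Achievable: one at 116 and the other 13 totalling 1088, which fits since 13 × 21 ≤ 1088 ≤ 13 × 116.

116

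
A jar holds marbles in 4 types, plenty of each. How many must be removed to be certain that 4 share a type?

You could draw 3 of every type without reaching 4 of any — 12 in all.
One more forces 4 of some type, so 12 + 1 = 13.

13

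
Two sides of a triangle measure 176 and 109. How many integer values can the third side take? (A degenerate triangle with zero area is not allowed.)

217

The triangle inequality gives |176 − 109| < c < 176 + 109, i.e. 67 < c < 285.
So c can be any integer from 68 to 284: 217 values.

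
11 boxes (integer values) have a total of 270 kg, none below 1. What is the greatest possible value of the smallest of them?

24

The average is 270/11 < 25, so some value is ≤ 24.
Achievable: 5 of them at 24 and 6 at 25 total 270.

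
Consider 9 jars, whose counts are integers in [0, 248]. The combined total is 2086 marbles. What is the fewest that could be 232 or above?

Each value short of 232 is at most 231, costing at least 248 − 231 = 17 against the maximum total of 2232.
We can afford to lose at most 2232 − 2086 = 146, so at most ⌊146/17⌋ = 8 fall short, and at least 1 are ≥ 232.
Exactly 1 works: 1 value at 248 and 8 at 231 total 2096; lower one of the high values by 10 (still ≥ 232) to hit 2086.

1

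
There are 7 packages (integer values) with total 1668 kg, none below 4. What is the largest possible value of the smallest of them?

238

The 7 values sum to 1668, so their minimum is at most ⌊1668/7⌋ = 238.
Equality holds with 5 values of 238 and 2 values of 239.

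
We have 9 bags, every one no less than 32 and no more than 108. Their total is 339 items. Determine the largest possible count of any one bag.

83

Maximizing one value means minimizing the remaining 8.
The other 8 contribute at least 8 × 32 = 256, leaving at most 339 − 256 = 83.
Since 83 ≤ 108, this is achievable: one at 83 and 8 at 32.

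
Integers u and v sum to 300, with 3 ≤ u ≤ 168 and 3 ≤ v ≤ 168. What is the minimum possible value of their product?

22176

uv = u(300 − u) is concave in u, so over [132, 168] it is minimized at an endpoint.
The extreme feasible split is u = 132, v = 168, giving uv = 22176.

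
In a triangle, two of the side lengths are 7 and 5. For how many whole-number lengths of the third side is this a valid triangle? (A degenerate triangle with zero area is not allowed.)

9

The triangle inequality gives |7 − 5| < c < 7 + 5, i.e. 2 < c < 12.
So c can be any integer from 3 to 11: 9 values.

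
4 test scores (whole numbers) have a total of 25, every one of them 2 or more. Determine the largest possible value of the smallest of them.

6

The average is 25/4 < 7, so some value is ≤ 6.
Achievable: 3 of them at 6 and 1 at 7 total 25.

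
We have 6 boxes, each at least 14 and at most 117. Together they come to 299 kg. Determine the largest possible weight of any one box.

117

To make one box as large as possible, make the other 5 as small as possible.
The other 5 contribute at least 5 × 14 = 70, leaving at most 299 − 70 = 229.
But each box is capped at 117, so the maximum is 117.
Achievable: one at 117 and the other 5 totalling 182, which fits since 5 × 14 ≤ 182 ≤ 5 × 117.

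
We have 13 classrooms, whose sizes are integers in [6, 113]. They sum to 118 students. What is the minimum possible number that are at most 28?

12

Each value above 28 is at least 29, contributing at least 29 − 6 = 23 above the floor 6.
The sum exceeds the floor total 78 by 40, so at most ⌊40/23⌋ = 1 exceed 28, and at least 12 are ≤ 28.
Exactly 12 works: 12 values at 6 and 1 at 29 total 101; raise one of the low values by 17 (still ≤ 28) to hit 118.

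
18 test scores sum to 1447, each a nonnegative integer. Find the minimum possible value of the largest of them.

If every one of the 18 were at most 80, the total would be at most 18 × 80 = 1440 < 1447.
Achievable: 7 of them at 81 and 11 at 80 total 1447.

81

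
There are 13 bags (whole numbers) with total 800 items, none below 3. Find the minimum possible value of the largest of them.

The 13 values sum to 800, so their maximum is at least ⌈800/13⌉ = 62.
Equality holds with 7 values of 62 and 6 values of 61.

62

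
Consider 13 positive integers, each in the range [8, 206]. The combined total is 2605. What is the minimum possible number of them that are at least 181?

11

Each value short of 181 is at most 180, costing at least 206 − 180 = 26 against the maximum total of 2678.
We can afford to lose at most 2678 − 2605 = 73, so at most ⌊73/26⌋ = 2 fall short, and at least 11 are ≥ 181.
Exactly 11 works: 11 values at 206 and 2 at 180 total 2626; lower one of the high values by 21 (still ≥ 181) to hit 2605.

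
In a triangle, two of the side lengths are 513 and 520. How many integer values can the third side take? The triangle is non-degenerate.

The triangle inequality gives |513 − 520| < c < 513 + 520, i.e. 7 < c < 1033.
So c can be any integer from 8 to 1032: 1025 values.

1025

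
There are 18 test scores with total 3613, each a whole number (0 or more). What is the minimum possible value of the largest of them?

201

The 18 values sum to 3613, so their maximum is at least ⌈3613/18⌉ = 201.
Taking 5 copies of 200 and 13 copies of 201 gives exactly 3613, so 201 is attained.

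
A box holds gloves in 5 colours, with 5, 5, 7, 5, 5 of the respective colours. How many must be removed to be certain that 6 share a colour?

26

In the worst case you take as many as possible of each colour without reaching 6: 5 + 5 + 5 + 5 + 5 = 25.
The next one must give 6 of some colour, so 25 + 1 = 26.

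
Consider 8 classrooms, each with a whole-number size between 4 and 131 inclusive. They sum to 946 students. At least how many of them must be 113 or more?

Suppose at most 8 − j of them reach 113; then j values are ≤ 112 and the rest ≤ 131.
The total is then ≤ 112·j + 131·(8 − j) = 1048 − 19j. For this to be ≥ 946 we need j ≤ 5, so at least 8 − 5 = 3 must reach 113.
Exactly 3 works: 3 values at 131 and 5 at 112 total 953; lower one of the high values by 7 (still ≥ 113) to hit 946.

3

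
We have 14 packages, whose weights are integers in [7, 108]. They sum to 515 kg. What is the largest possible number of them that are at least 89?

5

Suppose k of them are at least 89. Those contribute at least 89 each and the other 14 − k at least 7 each.
So the total is at least 89k + 7(14 − k) = 98 + 82k. This must be ≤ 515, giving k ≤ 5.
k = 5 is achieved by 5 values at 89 and 9 at 7, total 508; add 7 to one value (staying below 89) to reach 515.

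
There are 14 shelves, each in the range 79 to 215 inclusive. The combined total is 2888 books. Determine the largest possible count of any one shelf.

Maximizing one value means minimizing the remaining 13.
The other 13 contribute at least 13 × 79 = 1027, leaving at most 2888 − 1027 = 1861.
But each shelf is capped at 215, so the maximum is 215.
Achievable: one at 215 and the other 13 totalling 2673, which fits since 13 × 79 ≤ 2673 ≤ 13 × 215.

215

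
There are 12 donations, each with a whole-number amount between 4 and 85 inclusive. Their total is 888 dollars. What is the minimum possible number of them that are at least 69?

5

Each value short of 69 is at most 68, costing at least 85 − 68 = 17 against the maximum total of 1020.
We can afford to lose at most 1020 − 888 = 132, so at most ⌊132/17⌋ = 7 fall short, and at least 5 are ≥ 69.
Exactly 5 works: 5 values at 85 and 7 at 68 total 901; lower one of the high values by 13 (still ≥ 69) to hit 888.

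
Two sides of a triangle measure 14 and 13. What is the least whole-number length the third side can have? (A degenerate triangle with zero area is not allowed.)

The third side must exceed |14 − 13| = 1.
The smallest integer above 1 is 2.

2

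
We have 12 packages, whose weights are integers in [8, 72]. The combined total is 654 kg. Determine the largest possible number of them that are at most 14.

Each value at 14 or below falls at least 72 − 14 = 58 short of the ceiling 72.
The ceiling total is 12 × 72 = 864, and we need 654, so at most ⌊(864 − 654)/58⌋ = 3 can be that low.
k = 3 is achieved by 3 values at 14 and 9 at 72, total 690; lower one of the 72's by 36 (still > 14) to reach 654.

3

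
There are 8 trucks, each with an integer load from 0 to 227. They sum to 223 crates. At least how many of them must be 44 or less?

Let j be the number exceeding 44. Then the total is ≥ 45·j + 0·(8 − j) = 0 + 45j.
So 45j ≤ 223 and j ≤ 4; hence at least 8 − 4 = 4 are ≤ 44.
Exactly 4 works: 4 values at 0 and 4 at 45 total 180; raise one of the low values by 43 (still ≤ 44) to hit 223.

4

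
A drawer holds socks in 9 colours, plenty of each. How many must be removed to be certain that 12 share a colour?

In the worst case you draw 11 of each of the 9 colours: 9 × 11 = 99.
One more forces 12 of some colour, so 99 + 1 = 100.

100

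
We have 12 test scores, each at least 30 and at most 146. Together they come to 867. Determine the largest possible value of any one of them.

146

Maximizing one value means minimizing the remaining 11.
The other 11 contribute at least 11 × 30 = 330, leaving at most 867 − 330 = 537.
But each score is capped at 146, so the maximum is 146.
Achievable: one at 146 and the other 11 totalling 721, which fits since 11 × 30 ≤ 721 ≤ 11 × 146.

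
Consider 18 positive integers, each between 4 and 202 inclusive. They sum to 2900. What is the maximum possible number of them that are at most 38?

4

Suppose k of them are at most 38. Those contribute at most 38 each and the rest at most 202 each.
So the total is at most 38k + 202(18 − k) = 3636 − 164k. This must still be ≥ 2900, so k ≤ 4.
k = 4 is achieved by 4 values at 38 and 14 at 202, total 2980; lower one of the 202's by 80 (still > 38) to reach 2900.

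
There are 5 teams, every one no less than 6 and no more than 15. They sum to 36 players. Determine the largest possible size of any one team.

Maximizing one value means minimizing the remaining 4.
The other 4 contribute at least 4 × 6 = 24, leaving at most 36 − 24 = 12.
Since 12 ≤ 15, this is achievable: one at 12 and 4 at 6.

12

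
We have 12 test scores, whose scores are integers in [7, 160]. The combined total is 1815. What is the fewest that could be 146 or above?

5

If only k of them are at least 146, the other 12 − k are at most 145, so the total is at most k·160 + (12 − k)·145.
This must reach 1815, so k·160 + (12 − k)·145 ≥ 1815, giving k ≥ 5.
Exactly 5 works: 5 values at 160 and 7 at 145 total 1815.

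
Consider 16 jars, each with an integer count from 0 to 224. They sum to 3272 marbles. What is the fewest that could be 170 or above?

11

If only k of them are at least 170, the other 16 − k are at most 169, so the total is at most k·224 + (16 − k)·169.
This must reach 3272, so k·224 + (16 − k)·169 ≥ 3272, giving k ≥ 11.
Exactly 11 works: 11 values at 224 and 5 at 169 total 3309; lower one of the high values by 37 (still ≥ 170) to hit 3272.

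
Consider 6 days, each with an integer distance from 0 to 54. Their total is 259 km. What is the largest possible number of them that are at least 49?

5

If k of the values are ≥ 49, the total is ≥ 49k + 0(6 − k).
Setting 49k + 0(6 − k) ≤ 259 gives 49k ≤ 259, so k ≤ 5.
k = 5 is achieved by 5 values at 49 and 1 at 0, total 245; add 14 to one value (staying below 49) to reach 259.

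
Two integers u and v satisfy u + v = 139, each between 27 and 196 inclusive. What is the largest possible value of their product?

4830

uv = u(139 − u) is maximized when u is as near 139/2 as the bounds allow.
Taking u = 69 and v = 70 (both in [27, 196]) gives uv = 4830.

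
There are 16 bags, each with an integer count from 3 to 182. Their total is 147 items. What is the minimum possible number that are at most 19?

11

If only k of them are at most 19, the other 16 − k are at least 20, so the total is at least (16 − k)·20 + k·3.
This is ≤ 147, so (16 − k)·20 + 3k ≤ 147, which gives k ≥ 11.
Exactly 11 works: 11 values at 3 and 5 at 20 total 133; raise one of the low values by 14 (still ≤ 19) to hit 147.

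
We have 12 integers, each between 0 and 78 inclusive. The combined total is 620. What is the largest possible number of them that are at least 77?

8

With k values at 77 or above and the rest at least 0, the sum is at least 0 + 77k.
Since the sum is 620, we need 77k ≤ 620, i.e. k ≤ 8.
k = 8 is achieved by 8 values at 77 and 4 at 0, total 616; add 4 to one value (staying below 77) to reach 620.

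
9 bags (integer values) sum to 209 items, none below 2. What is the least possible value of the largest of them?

24

Some value must be at least ⌈209/9⌉ = 24, since 9 × 23 = 207 < 209.
Equality holds with 2 values of 24 and 7 values of 23.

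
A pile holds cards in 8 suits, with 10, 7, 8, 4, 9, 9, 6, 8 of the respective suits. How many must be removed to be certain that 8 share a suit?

In the worst case you take as many as possible of each suit without reaching 8: 7 + 7 + 7 + 4 + 7 + 7 + 6 + 7 = 52.
The next one must give 8 of some suit, so 52 + 1 = 53.

53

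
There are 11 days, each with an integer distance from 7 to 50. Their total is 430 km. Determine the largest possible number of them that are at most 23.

Each value at 23 or below falls at least 50 − 23 = 27 short of the ceiling 50.
The ceiling total is 11 × 50 = 550, and we need 430, so at most ⌊(550 − 430)/27⌋ = 4 can be that low.
k = 4 is achieved by 4 values at 23 and 7 at 50, total 442; lower one of the 50's by 12 (still > 23) to reach 430.

4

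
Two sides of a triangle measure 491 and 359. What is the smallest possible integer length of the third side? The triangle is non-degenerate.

The third side must exceed |491 − 359| = 132.
The smallest integer above 132 is 133.

133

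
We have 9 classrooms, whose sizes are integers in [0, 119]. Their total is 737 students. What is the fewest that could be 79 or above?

1

Suppose at most 9 − j of them reach 79; then j values are ≤ 78 and the rest ≤ 119.
The total is then ≤ 78·j + 119·(9 − j) = 1071 − 41j. For this to be ≥ 737 we need j ≤ 8, so at least 9 − 8 = 1 must reach 79.
Exactly 1 works: 1 value at 119 and 8 at 78 total 743; lower one of the high values by 6 (still ≥ 79) to hit 737.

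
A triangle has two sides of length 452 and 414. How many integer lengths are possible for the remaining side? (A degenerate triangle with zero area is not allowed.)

827

The triangle inequality gives |452 − 414| < c < 452 + 414, i.e. 38 < c < 866.
So c can be any integer from 39 to 865: 827 values.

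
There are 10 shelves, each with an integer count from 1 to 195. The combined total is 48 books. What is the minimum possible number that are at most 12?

Each value above 12 is at least 13, contributing at least 13 − 1 = 12 above the floor 1.
The sum exceeds the floor total 10 by 38, so at most ⌊38/12⌋ = 3 exceed 12, and at least 7 are ≤ 12.
Exactly 7 works: 7 values at 1 and 3 at 13 total 46; raise one of the low values by 2 (still ≤ 12) to hit 48.

7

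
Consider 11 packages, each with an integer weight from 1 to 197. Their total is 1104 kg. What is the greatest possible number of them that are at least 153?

With k values at 153 or above and the rest at least 1, the sum is at least 11 + 152k.
Since the sum is 1104, we need 152k ≤ 1093, i.e. k ≤ 7.
k = 7 is achieved by 7 values at 153 and 4 at 1, total 1075; add 29 to one value (staying below 153) to reach 1104.

7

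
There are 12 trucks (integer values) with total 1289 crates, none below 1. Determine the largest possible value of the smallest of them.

The average is 1289/12 < 108, so some value is ≤ 107.
Taking 7 copies of 107 and 5 copies of 108 gives exactly 1289, so 107 is attained.

107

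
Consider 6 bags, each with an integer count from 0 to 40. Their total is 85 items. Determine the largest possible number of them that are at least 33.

If k of the values are ≥ 33, the total is ≥ 33k + 0(6 − k).
Setting 33k + 0(6 − k) ≤ 85 gives 33k ≤ 85, so k ≤ 2.
k = 2 is achieved by 2 values at 33 and 4 at 0, total 66; add 19 to one value (staying below 33) to reach 85.

2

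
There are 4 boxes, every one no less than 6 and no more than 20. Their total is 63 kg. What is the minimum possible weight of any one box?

Minimizing one value means maximizing the remaining 3.
The other 3 can take up 3 × 20 = 60 ≥ 63 − 6, so one box can sit at its floor of 6.
Achievable: one at 6 and the other 3 totalling 57, which fits since 3 × 6 ≤ 57 ≤ 3 × 20.

6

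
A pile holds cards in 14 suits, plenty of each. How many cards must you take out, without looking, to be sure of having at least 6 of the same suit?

71

You could draw 5 of every suit without reaching 6 of any — 70 in all.
One more forces 6 of some suit, so 70 + 1 = 71.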